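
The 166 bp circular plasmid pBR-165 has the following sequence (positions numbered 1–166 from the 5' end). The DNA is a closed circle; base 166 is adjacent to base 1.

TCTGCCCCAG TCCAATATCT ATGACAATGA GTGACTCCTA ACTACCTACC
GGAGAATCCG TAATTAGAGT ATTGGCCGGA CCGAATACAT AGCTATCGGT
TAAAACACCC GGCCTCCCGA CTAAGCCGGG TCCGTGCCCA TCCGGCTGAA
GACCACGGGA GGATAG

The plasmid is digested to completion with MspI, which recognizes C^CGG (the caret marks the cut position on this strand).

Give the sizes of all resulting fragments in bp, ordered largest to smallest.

MspI sites (CCGG) start at positions 49, 76, 109, 126, 142.
MspI cuts after the first base of each site, so after positions 49, 76, 109, 126, 142.
Circular molecule, 5 cuts → 5 fragments:
  50–76 → 27 bp
  77–109 → 33 bp
  110–126 → 17 bp
  127–142 → 16 bp
  143–166 then 1–49 → 24 + 49 = 73 bp
Sorted largest to smallest: 73, 33, 27, 17, 16 bp.

73, 33, 27, 17, 16 bp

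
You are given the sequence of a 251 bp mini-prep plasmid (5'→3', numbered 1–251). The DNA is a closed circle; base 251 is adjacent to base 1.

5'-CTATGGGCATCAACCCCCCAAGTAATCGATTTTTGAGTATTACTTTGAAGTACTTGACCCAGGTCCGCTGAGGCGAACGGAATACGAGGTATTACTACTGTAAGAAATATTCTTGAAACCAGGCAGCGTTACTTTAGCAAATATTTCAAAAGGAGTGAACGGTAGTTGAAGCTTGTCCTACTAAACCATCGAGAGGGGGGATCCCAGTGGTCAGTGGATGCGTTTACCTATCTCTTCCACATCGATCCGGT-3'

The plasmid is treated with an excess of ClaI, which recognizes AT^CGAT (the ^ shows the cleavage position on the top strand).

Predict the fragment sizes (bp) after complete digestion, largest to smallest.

216, 35 bp

ClaI sites (ATCGAT) start at positions 25, 241.
ClaI cuts after base 2 of each site, so after positions 26, 242.
Circular molecule, 2 cuts → 2 fragments:
  27–242 → 216 bp
  243–251 then 1–26 → 9 + 26 = 35 bp
Sorted largest to smallest: 216, 35 bp.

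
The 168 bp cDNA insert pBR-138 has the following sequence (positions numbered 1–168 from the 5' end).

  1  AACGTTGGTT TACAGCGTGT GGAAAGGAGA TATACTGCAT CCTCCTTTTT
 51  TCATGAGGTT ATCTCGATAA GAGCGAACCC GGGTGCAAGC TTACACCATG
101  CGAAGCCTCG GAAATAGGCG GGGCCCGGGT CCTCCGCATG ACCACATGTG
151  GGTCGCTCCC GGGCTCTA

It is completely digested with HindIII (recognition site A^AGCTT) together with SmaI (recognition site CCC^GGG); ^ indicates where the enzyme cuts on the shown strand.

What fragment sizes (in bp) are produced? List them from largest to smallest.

80, 39, 34, 8, 7 bp

The HindIII site (AAGCTT) starts at position 87.
HindIII cuts after the first base of each site, so after position 87.
SmaI sites (CCCGGG) start at positions 78, 124, 158.
SmaI cuts after base 3 of each site, so after positions 80, 126, 160.
Combined cut positions: 80, 87, 126, 160.
Linear molecule, 4 cuts → 5 fragments:
  1–80 → 80 bp
  81–87 → 7 bp
  88–126 → 39 bp
  127–160 → 34 bp
  161–168 → 8 bp
Sorted largest to smallest: 80, 39, 34, 8, 7 bp.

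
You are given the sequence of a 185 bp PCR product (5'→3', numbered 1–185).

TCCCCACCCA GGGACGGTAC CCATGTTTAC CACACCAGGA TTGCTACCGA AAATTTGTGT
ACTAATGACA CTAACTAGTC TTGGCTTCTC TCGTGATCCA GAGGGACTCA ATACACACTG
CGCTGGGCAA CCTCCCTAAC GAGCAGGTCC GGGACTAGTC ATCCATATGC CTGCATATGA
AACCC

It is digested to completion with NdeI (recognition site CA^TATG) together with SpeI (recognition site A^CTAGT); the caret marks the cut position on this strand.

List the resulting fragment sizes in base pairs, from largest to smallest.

NdeI sites (CATATG) start at positions 164, 174.
NdeI cuts after base 2 of each site, so after positions 165, 175.
SpeI sites (ACTAGT) start at positions 74, 154.
SpeI cuts after the first base of each site, so after positions 74, 154.
Combined cut positions: 74, 154, 165, 175.
Linear molecule, 4 cuts → 5 fragments:
  1–74 → 74 bp
  75–154 → 80 bp
  155–165 → 11 bp
  166–175 → 10 bp
  176–185 → 10 bp
Sorted largest to smallest: 80, 74, 11, 10, 10 bp.

80, 74, 11, 10, 10 bp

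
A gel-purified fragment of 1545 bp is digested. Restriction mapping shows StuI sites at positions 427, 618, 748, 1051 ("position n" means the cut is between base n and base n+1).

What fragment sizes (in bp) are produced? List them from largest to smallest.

494, 427, 303, 191, 130 bp

Linear molecule, 4 cuts → 5 fragments:
  427 − 0 = 427 bp
  618 − 427 = 191 bp
  748 − 618 = 130 bp
  1051 − 748 = 303 bp
  1545 − 1051 = 494 bp
Sorted largest to smallest: 494, 427, 303, 191, 130 bp.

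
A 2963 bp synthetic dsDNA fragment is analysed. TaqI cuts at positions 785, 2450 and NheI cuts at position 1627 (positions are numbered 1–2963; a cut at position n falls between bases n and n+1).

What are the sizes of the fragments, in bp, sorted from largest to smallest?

Combined cut positions (sorted): 785, 1627, 2450.
Linear molecule, 3 cuts → 4 fragments:
  785 − 0 = 785 bp
  1627 − 785 = 842 bp
  2450 − 1627 = 823 bp
  2963 − 2450 = 513 bp
Sorted largest to smallest: 842, 823, 785, 513 bp.

842, 823, 785, 513 bp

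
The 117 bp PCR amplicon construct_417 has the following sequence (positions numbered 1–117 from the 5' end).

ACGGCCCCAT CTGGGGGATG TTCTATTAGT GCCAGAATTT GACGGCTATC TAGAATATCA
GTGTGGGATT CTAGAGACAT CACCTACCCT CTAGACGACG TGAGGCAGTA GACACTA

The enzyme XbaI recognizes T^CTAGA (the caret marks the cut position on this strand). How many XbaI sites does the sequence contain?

3

TCTAGA occurs starting at positions 49, 70, 90.
XbaI cuts at 3 sites.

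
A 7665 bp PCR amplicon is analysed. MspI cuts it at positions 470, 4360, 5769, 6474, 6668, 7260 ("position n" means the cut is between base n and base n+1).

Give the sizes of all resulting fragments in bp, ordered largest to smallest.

Linear molecule, 6 cuts → 7 fragments:
  470 − 0 = 470 bp
  4360 − 470 = 3890 bp
  5769 − 4360 = 1409 bp
  6474 − 5769 = 705 bp
  6668 − 6474 = 194 bp
  7260 − 6668 = 592 bp
  7665 − 7260 = 405 bp
Sorted largest to smallest: 3890, 1409, 705, 592, 470, 405, 194 bp.

3890, 1409, 705, 592, 470, 405, 194 bp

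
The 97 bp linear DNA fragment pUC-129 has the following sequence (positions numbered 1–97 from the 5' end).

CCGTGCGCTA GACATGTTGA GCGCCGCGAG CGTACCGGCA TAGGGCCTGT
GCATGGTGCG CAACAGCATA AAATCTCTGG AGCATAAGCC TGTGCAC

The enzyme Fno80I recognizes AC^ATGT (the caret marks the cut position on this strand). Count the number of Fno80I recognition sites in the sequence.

ACATGT occurs starting at position 12.
Fno80I cuts at 1 site.

1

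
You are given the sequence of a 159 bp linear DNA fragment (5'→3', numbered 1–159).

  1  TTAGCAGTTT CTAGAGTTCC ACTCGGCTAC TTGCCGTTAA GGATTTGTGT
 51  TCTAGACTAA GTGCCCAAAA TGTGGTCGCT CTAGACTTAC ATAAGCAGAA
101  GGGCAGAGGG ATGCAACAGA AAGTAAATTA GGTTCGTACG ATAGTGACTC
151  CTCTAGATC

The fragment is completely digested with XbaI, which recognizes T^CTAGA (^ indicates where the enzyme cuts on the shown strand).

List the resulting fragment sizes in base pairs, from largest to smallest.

XbaI sites (TCTAGA) start at positions 10, 51, 80, 152.
XbaI cuts after the first base of each site, so after positions 10, 51, 80, 152.
Linear molecule, 4 cuts → 5 fragments:
  1–10 → 10 bp
  11–51 → 41 bp
  52–80 → 29 bp
  81–152 → 72 bp
  153–159 → 7 bp
Sorted largest to smallest: 72, 41, 29, 10, 7 bp.

72, 41, 29, 10, 7 bp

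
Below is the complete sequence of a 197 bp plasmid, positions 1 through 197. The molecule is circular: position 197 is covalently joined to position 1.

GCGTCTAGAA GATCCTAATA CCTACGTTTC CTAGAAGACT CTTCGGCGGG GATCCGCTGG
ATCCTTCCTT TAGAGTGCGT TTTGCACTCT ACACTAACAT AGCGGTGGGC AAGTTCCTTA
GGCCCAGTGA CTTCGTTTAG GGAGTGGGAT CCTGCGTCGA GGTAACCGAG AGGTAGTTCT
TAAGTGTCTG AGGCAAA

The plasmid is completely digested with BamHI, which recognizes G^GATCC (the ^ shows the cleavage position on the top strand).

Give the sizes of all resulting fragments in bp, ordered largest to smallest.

BamHI sites (GGATCC) start at positions 50, 59, 147.
BamHI cuts after the first base of each site, so after positions 50, 59, 147.
Circular molecule, 3 cuts → 3 fragments:
  51–59 → 9 bp
  60–147 → 88 bp
  148–197 then 1–50 → 50 + 50 = 100 bp
Sorted largest to smallest: 100, 88, 9 bp.

100, 88, 9 bp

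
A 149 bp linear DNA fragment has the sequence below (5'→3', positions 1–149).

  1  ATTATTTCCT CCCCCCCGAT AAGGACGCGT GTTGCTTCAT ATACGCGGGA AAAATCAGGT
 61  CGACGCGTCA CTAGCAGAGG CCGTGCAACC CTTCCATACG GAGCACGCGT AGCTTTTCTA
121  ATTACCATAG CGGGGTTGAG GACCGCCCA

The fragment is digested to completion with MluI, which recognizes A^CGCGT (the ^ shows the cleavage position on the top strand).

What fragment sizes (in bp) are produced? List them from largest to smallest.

44, 42, 38, 25 bp

MluI sites (ACGCGT) start at positions 25, 63, 105.
MluI cuts after the first base of each site, so after positions 25, 63, 105.
Linear molecule, 3 cuts → 4 fragments:
  1–25 → 25 bp
  26–63 → 38 bp
  64–105 → 42 bp
  106–149 → 44 bp
Sorted largest to smallest: 44, 42, 38, 25 bp.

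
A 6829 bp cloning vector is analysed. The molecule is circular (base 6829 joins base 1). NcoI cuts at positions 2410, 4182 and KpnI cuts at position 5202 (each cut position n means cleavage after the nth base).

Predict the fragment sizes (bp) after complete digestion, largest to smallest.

Combined cut positions (sorted): 2410, 4182, 5202.
Circular molecule, 3 cuts → 3 fragments:
  4182 − 2410 = 1772 bp
  5202 − 4182 = 1020 bp
  wrap: 6829 − 5202 + 2410 = 4037 bp
Sorted largest to smallest: 4037, 1772, 1020 bp.

4037, 1772, 1020 bp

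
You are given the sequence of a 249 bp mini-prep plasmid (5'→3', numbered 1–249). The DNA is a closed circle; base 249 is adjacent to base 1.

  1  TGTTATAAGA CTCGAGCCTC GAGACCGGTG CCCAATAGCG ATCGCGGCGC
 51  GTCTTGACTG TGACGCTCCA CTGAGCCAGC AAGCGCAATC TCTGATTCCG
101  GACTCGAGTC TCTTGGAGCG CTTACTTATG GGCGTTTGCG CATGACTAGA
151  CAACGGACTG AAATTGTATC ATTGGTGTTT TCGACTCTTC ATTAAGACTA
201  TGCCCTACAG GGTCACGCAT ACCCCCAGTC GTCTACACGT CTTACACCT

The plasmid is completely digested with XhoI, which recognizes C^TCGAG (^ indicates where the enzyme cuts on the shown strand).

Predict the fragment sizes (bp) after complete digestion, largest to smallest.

157, 85, 7 bp

XhoI sites (CTCGAG) start at positions 11, 18, 103.
XhoI cuts after the first base of each site, so after positions 11, 18, 103.
Circular molecule, 3 cuts → 3 fragments:
  12–18 → 7 bp
  19–103 → 85 bp
  104–249 then 1–11 → 146 + 11 = 157 bp
Sorted largest to smallest: 157, 85, 7 bp.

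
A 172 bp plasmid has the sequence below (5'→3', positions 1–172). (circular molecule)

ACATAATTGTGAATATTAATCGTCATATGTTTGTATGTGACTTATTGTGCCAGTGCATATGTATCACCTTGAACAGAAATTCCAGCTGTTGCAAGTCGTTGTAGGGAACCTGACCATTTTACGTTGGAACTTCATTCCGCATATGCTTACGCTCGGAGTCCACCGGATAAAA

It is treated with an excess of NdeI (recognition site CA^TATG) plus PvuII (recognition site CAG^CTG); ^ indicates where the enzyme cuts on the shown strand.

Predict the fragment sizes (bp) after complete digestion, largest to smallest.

NdeI sites (CATATG) start at positions 24, 56, 140.
NdeI cuts after base 2 of each site, so after positions 25, 57, 141.
The PvuII site (CAGCTG) starts at position 83.
PvuII cuts after base 3 of each site, so after position 85.
Combined cut positions: 25, 57, 85, 141.
Circular molecule, 4 cuts → 4 fragments:
  26–57 → 32 bp
  58–85 → 28 bp
  86–141 → 56 bp
  142–172 then 1–25 → 31 + 25 = 56 bp
Sorted largest to smallest: 56, 56, 32, 28 bp.

56, 56, 32, 28 bp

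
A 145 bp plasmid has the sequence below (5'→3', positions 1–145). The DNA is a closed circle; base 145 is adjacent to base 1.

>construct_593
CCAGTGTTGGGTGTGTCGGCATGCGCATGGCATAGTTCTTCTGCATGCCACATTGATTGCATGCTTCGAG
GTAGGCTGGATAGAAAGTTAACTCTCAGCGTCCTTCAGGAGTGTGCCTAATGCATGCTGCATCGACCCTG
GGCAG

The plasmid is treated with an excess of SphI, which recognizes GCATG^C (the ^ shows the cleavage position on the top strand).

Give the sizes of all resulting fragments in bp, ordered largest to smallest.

SphI sites (GCATGC) start at positions 19, 43, 59, 122.
SphI cuts after base 5 of each site (before the last base), so after positions 23, 47, 63, 126.
Circular molecule, 4 cuts → 4 fragments:
  24–47 → 24 bp
  48–63 → 16 bp
  64–126 → 63 bp
  127–145 then 1–23 → 19 + 23 = 42 bp
Sorted largest to smallest: 63, 42, 24, 16 bp.

63, 42, 24, 16 bp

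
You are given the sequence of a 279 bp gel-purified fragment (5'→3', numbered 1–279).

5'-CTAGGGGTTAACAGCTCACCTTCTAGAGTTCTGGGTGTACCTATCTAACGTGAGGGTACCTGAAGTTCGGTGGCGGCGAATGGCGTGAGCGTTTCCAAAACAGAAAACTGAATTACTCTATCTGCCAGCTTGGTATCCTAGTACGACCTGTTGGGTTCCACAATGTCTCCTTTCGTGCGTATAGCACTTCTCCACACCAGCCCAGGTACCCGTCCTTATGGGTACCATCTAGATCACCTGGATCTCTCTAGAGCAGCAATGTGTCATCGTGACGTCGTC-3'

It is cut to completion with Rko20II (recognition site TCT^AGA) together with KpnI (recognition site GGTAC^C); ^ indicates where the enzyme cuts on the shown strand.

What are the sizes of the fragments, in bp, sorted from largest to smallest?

Rko20II sites (TCTAGA) start at positions 22, 228, 247.
Rko20II cuts after base 3 of each site, so after positions 24, 230, 249.
KpnI sites (GGTACC) start at positions 55, 205, 221.
KpnI cuts after base 5 of each site (before the last base), so after positions 59, 209, 225.
Combined cut positions: 24, 59, 209, 225, 230, 249.
Linear molecule, 6 cuts → 7 fragments:
  1–24 → 24 bp
  25–59 → 35 bp
  60–209 → 150 bp
  210–225 → 16 bp
  226–230 → 5 bp
  231–249 → 19 bp
  250–279 → 30 bp
Sorted largest to smallest: 150, 35, 30, 24, 19, 16, 5 bp.

150, 35, 30, 24, 19, 16, 5 bp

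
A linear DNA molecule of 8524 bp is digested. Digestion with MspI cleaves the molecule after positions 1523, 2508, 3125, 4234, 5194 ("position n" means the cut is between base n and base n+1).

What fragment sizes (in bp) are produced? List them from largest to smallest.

3330, 1523, 1109, 985, 960, 617 bp

Linear molecule, 5 cuts → 6 fragments:
  1523 − 0 = 1523 bp
  2508 − 1523 = 985 bp
  3125 − 2508 = 617 bp
  4234 − 3125 = 1109 bp
  5194 − 4234 = 960 bp
  8524 − 5194 = 3330 bp
Sorted largest to smallest: 3330, 1523, 1109, 985, 960, 617 bp.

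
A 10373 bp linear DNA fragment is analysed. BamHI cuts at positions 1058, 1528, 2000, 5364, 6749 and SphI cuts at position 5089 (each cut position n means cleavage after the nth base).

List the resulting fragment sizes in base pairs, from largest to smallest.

3624, 3089, 1385, 1058, 472, 470, 275 bp

Combined cut positions (sorted): 1058, 1528, 2000, 5089, 5364, 6749.
Linear molecule, 6 cuts → 7 fragments:
  1058 − 0 = 1058 bp
  1528 − 1058 = 470 bp
  2000 − 1528 = 472 bp
  5089 − 2000 = 3089 bp
  5364 − 5089 = 275 bp
  6749 − 5364 = 1385 bp
  10373 − 6749 = 3624 bp
Sorted largest to smallest: 3624, 3089, 1385, 1058, 472, 470, 275 bp.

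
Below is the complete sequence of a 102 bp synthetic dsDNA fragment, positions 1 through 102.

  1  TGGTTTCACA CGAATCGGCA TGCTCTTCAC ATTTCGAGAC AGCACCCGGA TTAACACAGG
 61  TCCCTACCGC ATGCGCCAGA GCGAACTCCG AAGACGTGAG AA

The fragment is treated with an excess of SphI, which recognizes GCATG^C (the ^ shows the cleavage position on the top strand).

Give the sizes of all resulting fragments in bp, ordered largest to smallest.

51, 29, 22 bp

SphI sites (GCATGC) start at positions 18, 69.
SphI cuts after base 5 of each site (before the last base), so after positions 22, 73.
Linear molecule, 2 cuts → 3 fragments:
  1–22 → 22 bp
  23–73 → 51 bp
  74–102 → 29 bp
Sorted largest to smallest: 51, 29, 22 bp.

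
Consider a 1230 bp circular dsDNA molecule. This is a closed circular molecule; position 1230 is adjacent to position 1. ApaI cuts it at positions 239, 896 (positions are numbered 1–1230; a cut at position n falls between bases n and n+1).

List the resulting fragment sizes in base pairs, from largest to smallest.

657, 573 bp

Circular molecule, 2 cuts → 2 fragments:
  896 − 239 = 657 bp
  wrap: 1230 − 896 + 239 = 573 bp
Sorted largest to smallest: 657, 573 bp.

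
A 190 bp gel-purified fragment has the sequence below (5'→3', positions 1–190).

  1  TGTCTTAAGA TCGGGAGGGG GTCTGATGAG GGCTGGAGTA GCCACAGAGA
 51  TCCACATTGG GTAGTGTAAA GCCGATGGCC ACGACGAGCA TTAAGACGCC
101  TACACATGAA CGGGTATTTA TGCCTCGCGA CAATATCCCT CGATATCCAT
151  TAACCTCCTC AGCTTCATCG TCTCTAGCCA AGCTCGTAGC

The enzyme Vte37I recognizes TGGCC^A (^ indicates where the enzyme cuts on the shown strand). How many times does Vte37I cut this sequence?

1

TGGCCA occurs starting at position 76.
Vte37I cuts at 1 site.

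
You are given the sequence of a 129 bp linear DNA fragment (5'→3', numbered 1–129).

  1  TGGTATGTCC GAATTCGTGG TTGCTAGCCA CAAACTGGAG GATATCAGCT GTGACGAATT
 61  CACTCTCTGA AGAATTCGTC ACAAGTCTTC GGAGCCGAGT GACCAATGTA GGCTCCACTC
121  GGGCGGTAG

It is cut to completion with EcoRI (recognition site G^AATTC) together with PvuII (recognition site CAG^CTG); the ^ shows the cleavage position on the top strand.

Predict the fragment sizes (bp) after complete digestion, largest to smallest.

57, 37, 16, 11, 8 bp

EcoRI sites (GAATTC) start at positions 11, 56, 72.
EcoRI cuts after the first base of each site, so after positions 11, 56, 72.
The PvuII site (CAGCTG) starts at position 46.
PvuII cuts after base 3 of each site, so after position 48.
Combined cut positions: 11, 48, 56, 72.
Linear molecule, 4 cuts → 5 fragments:
  1–11 → 11 bp
  12–48 → 37 bp
  49–56 → 8 bp
  57–72 → 16 bp
  73–129 → 57 bp
Sorted largest to smallest: 57, 37, 16, 11, 8 bp.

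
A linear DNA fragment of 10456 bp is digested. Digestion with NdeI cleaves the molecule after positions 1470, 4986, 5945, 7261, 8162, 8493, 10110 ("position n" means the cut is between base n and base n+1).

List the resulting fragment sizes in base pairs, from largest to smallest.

3516, 1617, 1470, 1316, 959, 901, 346, 331 bp

Linear molecule, 7 cuts → 8 fragments:
  1470 − 0 = 1470 bp
  4986 − 1470 = 3516 bp
  5945 − 4986 = 959 bp
  7261 − 5945 = 1316 bp
  8162 − 7261 = 901 bp
  8493 − 8162 = 331 bp
  10110 − 8493 = 1617 bp
  10456 − 10110 = 346 bp
Sorted largest to smallest: 3516, 1617, 1470, 1316, 959, 901, 346, 331 bp.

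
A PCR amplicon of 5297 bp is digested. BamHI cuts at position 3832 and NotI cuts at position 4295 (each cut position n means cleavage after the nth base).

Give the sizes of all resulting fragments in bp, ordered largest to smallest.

3832, 1002, 463 bp

Combined cut positions (sorted): 3832, 4295.
Linear molecule, 2 cuts → 3 fragments:
  3832 − 0 = 3832 bp
  4295 − 3832 = 463 bp
  5297 − 4295 = 1002 bp
Sorted largest to smallest: 3832, 1002, 463 bp.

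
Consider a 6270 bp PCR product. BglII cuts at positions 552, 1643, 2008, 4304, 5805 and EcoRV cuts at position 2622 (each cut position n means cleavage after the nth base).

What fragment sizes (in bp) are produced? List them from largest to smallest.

Combined cut positions (sorted): 552, 1643, 2008, 2622, 4304, 5805.
Linear molecule, 6 cuts → 7 fragments:
  552 − 0 = 552 bp
  1643 − 552 = 1091 bp
  2008 − 1643 = 365 bp
  2622 − 2008 = 614 bp
  4304 − 2622 = 1682 bp
  5805 − 4304 = 1501 bp
  6270 − 5805 = 465 bp
Sorted largest to smallest: 1682, 1501, 1091, 614, 552, 465, 365 bp.

1682, 1501, 1091, 614, 552, 465, 365 bp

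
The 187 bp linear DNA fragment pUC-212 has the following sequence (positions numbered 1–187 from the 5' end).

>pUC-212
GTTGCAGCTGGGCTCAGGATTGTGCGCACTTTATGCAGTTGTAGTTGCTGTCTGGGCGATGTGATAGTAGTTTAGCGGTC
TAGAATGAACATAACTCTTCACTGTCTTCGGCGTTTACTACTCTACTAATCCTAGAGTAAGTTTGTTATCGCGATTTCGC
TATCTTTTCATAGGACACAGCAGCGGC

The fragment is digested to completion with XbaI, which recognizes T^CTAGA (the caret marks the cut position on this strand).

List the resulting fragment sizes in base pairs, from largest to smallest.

108, 79 bp

The XbaI site (TCTAGA) starts at position 79.
XbaI cuts after the first base of each site, so after position 79.
Linear molecule, 1 cut → 2 fragments:
  1–79 → 79 bp
  80–187 → 108 bp
Sorted largest to smallest: 108, 79 bp.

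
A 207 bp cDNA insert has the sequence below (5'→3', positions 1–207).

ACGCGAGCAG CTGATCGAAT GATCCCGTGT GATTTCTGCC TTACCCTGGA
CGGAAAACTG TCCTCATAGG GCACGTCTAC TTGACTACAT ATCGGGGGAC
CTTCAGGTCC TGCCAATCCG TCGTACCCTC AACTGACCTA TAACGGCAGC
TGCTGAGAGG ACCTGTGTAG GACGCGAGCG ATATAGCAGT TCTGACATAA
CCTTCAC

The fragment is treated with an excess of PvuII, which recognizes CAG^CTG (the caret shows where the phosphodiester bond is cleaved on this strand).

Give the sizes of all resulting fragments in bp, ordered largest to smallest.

PvuII sites (CAGCTG) start at positions 8, 147.
PvuII cuts after base 3 of each site, so after positions 10, 149.
Linear molecule, 2 cuts → 3 fragments:
  1–10 → 10 bp
  11–149 → 139 bp
  150–207 → 58 bp
Sorted largest to smallest: 139, 58, 10 bp.

139, 58, 10 bp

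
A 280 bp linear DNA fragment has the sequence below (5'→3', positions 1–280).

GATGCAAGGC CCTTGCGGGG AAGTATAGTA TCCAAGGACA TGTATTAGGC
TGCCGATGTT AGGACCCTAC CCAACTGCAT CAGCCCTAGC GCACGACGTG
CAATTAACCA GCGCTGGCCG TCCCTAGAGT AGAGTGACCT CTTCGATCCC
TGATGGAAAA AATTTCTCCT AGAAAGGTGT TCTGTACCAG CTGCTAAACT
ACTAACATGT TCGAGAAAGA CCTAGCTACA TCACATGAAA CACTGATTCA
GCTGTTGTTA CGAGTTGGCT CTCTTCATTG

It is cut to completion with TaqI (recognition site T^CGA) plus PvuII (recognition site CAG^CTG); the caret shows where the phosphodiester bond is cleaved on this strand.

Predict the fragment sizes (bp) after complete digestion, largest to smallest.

143, 47, 40, 29, 21 bp

TaqI sites (TCGA) start at positions 143, 211.
TaqI cuts after the first base of each site, so after positions 143, 211.
PvuII sites (CAGCTG) start at positions 188, 249.
PvuII cuts after base 3 of each site, so after positions 190, 251.
Combined cut positions: 143, 190, 211, 251.
Linear molecule, 4 cuts → 5 fragments:
  1–143 → 143 bp
  144–190 → 47 bp
  191–211 → 21 bp
  212–251 → 40 bp
  252–280 → 29 bp
Sorted largest to smallest: 143, 47, 40, 29, 21 bp.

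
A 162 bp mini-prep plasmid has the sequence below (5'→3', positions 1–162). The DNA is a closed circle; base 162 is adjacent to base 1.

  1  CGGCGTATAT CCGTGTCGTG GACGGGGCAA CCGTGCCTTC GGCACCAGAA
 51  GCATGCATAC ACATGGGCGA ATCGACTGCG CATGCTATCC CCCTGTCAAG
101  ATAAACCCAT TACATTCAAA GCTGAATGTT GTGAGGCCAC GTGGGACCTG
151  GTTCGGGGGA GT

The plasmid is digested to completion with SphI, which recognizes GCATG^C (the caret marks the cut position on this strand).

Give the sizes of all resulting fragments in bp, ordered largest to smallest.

SphI sites (GCATGC) start at positions 51, 80.
SphI cuts after base 5 of each site (before the last base), so after positions 55, 84.
Circular molecule, 2 cuts → 2 fragments:
  56–84 → 29 bp
  85–162 then 1–55 → 78 + 55 = 133 bp
Sorted largest to smallest: 133, 29 bp.

133, 29 bp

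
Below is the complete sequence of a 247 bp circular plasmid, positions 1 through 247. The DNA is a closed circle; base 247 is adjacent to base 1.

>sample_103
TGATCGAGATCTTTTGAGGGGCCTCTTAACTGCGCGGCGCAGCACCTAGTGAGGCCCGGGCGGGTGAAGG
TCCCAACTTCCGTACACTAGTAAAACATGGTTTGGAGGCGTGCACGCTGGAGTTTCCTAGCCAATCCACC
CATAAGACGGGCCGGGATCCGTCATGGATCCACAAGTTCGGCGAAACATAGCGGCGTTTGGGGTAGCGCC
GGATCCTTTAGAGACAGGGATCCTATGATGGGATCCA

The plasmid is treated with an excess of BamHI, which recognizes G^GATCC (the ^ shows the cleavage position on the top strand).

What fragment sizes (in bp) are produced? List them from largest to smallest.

BamHI sites (GGATCC) start at positions 155, 166, 211, 228, 241.
BamHI cuts after the first base of each site, so after positions 155, 166, 211, 228, 241.
Circular molecule, 5 cuts → 5 fragments:
  156–166 → 11 bp
  167–211 → 45 bp
  212–228 → 17 bp
  229–241 → 13 bp
  242–247 then 1–155 → 6 + 155 = 161 bp
Sorted largest to smallest: 161, 45, 17, 13, 11 bp.

161, 45, 17, 13, 11 bp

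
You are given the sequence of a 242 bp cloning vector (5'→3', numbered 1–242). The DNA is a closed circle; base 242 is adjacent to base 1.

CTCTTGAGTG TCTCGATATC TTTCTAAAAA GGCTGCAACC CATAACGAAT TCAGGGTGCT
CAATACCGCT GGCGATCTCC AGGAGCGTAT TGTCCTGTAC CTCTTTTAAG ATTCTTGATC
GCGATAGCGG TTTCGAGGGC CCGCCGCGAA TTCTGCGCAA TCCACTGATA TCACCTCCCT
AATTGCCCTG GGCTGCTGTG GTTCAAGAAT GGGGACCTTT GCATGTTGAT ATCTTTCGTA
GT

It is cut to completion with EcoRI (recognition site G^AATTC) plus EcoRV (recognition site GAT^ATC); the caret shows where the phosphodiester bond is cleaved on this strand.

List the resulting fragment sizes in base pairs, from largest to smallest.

EcoRI sites (GAATTC) start at positions 47, 148.
EcoRI cuts after the first base of each site, so after positions 47, 148.
EcoRV sites (GATATC) start at positions 15, 167, 228.
EcoRV cuts after base 3 of each site, so after positions 17, 169, 230.
Combined cut positions: 17, 47, 148, 169, 230.
Circular molecule, 5 cuts → 5 fragments:
  18–47 → 30 bp
  48–148 → 101 bp
  149–169 → 21 bp
  170–230 → 61 bp
  231–242 then 1–17 → 12 + 17 = 29 bp
Sorted largest to smallest: 101, 61, 30, 29, 21 bp.

101, 61, 30, 29, 21 bp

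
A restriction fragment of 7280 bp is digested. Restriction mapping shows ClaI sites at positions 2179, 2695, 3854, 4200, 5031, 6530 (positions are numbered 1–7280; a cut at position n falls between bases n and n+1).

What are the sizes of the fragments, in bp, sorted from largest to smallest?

2179, 1499, 1159, 831, 750, 516, 346 bp

Linear molecule, 6 cuts → 7 fragments:
  2179 − 0 = 2179 bp
  2695 − 2179 = 516 bp
  3854 − 2695 = 1159 bp
  4200 − 3854 = 346 bp
  5031 − 4200 = 831 bp
  6530 − 5031 = 1499 bp
  7280 − 6530 = 750 bp
Sorted largest to smallest: 2179, 1499, 1159, 831, 750, 516, 346 bp.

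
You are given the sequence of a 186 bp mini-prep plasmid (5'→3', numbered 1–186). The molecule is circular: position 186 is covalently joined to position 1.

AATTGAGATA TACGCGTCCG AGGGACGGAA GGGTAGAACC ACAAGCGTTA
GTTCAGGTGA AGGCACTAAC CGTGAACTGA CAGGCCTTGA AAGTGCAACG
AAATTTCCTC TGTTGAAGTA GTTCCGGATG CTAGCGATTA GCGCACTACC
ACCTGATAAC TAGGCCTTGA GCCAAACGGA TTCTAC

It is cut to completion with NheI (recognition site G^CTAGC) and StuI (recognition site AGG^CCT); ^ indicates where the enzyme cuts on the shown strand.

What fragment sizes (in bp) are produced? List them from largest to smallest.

106, 46, 34 bp

The NheI site (GCTAGC) starts at position 130.
NheI cuts after the first base of each site, so after position 130.
StuI sites (AGGCCT) start at positions 82, 162.
StuI cuts after base 3 of each site, so after positions 84, 164.
Combined cut positions: 84, 130, 164.
Circular molecule, 3 cuts → 3 fragments:
  85–130 → 46 bp
  131–164 → 34 bp
  165–186 then 1–84 → 22 + 84 = 106 bp
Sorted largest to smallest: 106, 46, 34 bp.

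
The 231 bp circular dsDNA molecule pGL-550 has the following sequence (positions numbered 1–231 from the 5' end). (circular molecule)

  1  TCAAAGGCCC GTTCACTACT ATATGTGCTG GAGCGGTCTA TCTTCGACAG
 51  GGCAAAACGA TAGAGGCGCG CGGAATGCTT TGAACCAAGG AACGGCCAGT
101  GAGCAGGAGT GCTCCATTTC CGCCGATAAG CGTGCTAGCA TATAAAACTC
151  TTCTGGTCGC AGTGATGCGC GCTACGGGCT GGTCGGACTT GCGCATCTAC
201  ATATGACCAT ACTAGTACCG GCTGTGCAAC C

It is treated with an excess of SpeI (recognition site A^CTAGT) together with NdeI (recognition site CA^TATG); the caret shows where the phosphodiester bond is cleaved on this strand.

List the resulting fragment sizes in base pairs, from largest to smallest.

The SpeI site (ACTAGT) starts at position 211.
SpeI cuts after the first base of each site, so after position 211.
The NdeI site (CATATG) starts at position 200.
NdeI cuts after base 2 of each site, so after position 201.
Combined cut positions: 201, 211.
Circular molecule, 2 cuts → 2 fragments:
  202–211 → 10 bp
  212–231 then 1–201 → 20 + 201 = 221 bp
Sorted largest to smallest: 221, 10 bp.

221, 10 bp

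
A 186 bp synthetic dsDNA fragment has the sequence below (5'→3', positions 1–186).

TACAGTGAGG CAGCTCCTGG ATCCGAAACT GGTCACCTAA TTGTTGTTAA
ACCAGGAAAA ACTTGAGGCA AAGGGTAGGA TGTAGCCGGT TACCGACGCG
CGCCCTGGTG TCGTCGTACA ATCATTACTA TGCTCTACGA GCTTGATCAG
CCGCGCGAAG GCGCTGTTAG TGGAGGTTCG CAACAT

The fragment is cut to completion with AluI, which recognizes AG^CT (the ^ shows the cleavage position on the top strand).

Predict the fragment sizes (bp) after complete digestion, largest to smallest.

128, 45, 13 bp

AluI sites (AGCT) start at positions 12, 140.
AluI cuts after base 2 of each site, so after positions 13, 141.
Linear molecule, 2 cuts → 3 fragments:
  1–13 → 13 bp
  14–141 → 128 bp
  142–186 → 45 bp
Sorted largest to smallest: 128, 45, 13 bp.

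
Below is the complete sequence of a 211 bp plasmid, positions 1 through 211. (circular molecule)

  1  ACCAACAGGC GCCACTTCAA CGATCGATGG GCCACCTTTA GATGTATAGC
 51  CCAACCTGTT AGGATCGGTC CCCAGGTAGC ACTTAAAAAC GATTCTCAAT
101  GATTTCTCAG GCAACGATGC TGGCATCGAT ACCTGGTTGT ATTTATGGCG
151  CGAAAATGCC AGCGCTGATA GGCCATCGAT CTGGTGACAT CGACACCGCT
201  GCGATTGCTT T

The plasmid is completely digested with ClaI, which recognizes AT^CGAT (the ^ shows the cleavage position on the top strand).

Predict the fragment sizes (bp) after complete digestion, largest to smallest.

102, 59, 50 bp

ClaI sites (ATCGAT) start at positions 23, 125, 175.
ClaI cuts after base 2 of each site, so after positions 24, 126, 176.
Circular molecule, 3 cuts → 3 fragments:
  25–126 → 102 bp
  127–176 → 50 bp
  177–211 then 1–24 → 35 + 24 = 59 bp
Sorted largest to smallest: 102, 59, 50 bp.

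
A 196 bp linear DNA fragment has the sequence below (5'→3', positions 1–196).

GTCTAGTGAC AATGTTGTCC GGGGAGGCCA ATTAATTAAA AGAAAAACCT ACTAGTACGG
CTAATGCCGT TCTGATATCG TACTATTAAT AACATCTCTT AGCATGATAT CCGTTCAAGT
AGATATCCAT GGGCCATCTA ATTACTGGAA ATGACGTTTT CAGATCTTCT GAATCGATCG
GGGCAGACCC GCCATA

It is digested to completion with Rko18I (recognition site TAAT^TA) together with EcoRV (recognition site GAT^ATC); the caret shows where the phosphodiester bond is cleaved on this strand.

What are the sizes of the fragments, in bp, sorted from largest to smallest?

Rko18I sites (TAATTA) start at positions 33, 139.
Rko18I cuts after base 4 of each site, so after positions 36, 142.
EcoRV sites (GATATC) start at positions 74, 106, 122.
EcoRV cuts after base 3 of each site, so after positions 76, 108, 124.
Combined cut positions: 36, 76, 108, 124, 142.
Linear molecule, 5 cuts → 6 fragments:
  1–36 → 36 bp
  37–76 → 40 bp
  77–108 → 32 bp
  109–124 → 16 bp
  125–142 → 18 bp
  143–196 → 54 bp
Sorted largest to smallest: 54, 40, 36, 32, 18, 16 bp.

54, 40, 36, 32, 18, 16 bp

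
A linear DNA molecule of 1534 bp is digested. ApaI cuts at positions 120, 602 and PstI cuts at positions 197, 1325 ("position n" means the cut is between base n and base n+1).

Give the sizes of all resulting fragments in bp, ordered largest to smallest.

Combined cut positions (sorted): 120, 197, 602, 1325.
Linear molecule, 4 cuts → 5 fragments:
  120 − 0 = 120 bp
  197 − 120 = 77 bp
  602 − 197 = 405 bp
  1325 − 602 = 723 bp
  1534 − 1325 = 209 bp
Sorted largest to smallest: 723, 405, 209, 120, 77 bp.

723, 405, 209, 120, 77 bp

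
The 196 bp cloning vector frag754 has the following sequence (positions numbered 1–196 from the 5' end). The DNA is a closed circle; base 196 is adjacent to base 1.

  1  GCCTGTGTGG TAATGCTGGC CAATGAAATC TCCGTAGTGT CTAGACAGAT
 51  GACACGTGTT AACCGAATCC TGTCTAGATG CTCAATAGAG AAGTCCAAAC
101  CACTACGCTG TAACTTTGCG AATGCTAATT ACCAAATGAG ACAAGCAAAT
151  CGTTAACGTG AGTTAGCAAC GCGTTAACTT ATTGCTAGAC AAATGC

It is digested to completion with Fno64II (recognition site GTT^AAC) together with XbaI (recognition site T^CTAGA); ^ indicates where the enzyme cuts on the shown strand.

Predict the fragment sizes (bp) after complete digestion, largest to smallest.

81, 61, 21, 20, 13 bp

Fno64II sites (GTTAAC) start at positions 58, 152, 173.
Fno64II cuts after base 3 of each site, so after positions 60, 154, 175.
XbaI sites (TCTAGA) start at positions 40, 73.
XbaI cuts after the first base of each site, so after positions 40, 73.
Combined cut positions: 40, 60, 73, 154, 175.
Circular molecule, 5 cuts → 5 fragments:
  41–60 → 20 bp
  61–73 → 13 bp
  74–154 → 81 bp
  155–175 → 21 bp
  176–196 then 1–40 → 21 + 40 = 61 bp
Sorted largest to smallest: 81, 61, 21, 20, 13 bp.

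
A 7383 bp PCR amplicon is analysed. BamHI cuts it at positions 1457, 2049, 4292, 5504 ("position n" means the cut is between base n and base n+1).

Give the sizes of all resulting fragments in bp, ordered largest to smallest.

Linear molecule, 4 cuts → 5 fragments:
  1457 − 0 = 1457 bp
  2049 − 1457 = 592 bp
  4292 − 2049 = 2243 bp
  5504 − 4292 = 1212 bp
  7383 − 5504 = 1879 bp
Sorted largest to smallest: 2243, 1879, 1457, 1212, 592 bp.

2243, 1879, 1457, 1212, 592 bp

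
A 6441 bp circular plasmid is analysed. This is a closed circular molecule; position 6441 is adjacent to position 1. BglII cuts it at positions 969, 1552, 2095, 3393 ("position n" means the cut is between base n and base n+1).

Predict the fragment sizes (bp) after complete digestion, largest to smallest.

Circular molecule, 4 cuts → 4 fragments:
  1552 − 969 = 583 bp
  2095 − 1552 = 543 bp
  3393 − 2095 = 1298 bp
  wrap: 6441 − 3393 + 969 = 4017 bp
Sorted largest to smallest: 4017, 1298, 583, 543 bp.

4017, 1298, 583, 543 bp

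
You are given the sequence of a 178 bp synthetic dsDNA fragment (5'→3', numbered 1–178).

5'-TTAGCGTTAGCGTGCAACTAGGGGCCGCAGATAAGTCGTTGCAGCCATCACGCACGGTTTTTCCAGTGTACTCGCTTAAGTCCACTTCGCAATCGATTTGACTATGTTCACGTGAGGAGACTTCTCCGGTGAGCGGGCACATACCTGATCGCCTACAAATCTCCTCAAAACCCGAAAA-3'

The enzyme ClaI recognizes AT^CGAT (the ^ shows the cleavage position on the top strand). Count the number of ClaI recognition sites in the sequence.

ATCGAT occurs starting at position 92.
ClaI cuts at 1 site.

1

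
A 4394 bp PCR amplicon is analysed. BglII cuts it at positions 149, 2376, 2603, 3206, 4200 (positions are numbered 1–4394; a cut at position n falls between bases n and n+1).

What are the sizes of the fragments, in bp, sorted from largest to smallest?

Linear molecule, 5 cuts → 6 fragments:
  149 − 0 = 149 bp
  2376 − 149 = 2227 bp
  2603 − 2376 = 227 bp
  3206 − 2603 = 603 bp
  4200 − 3206 = 994 bp
  4394 − 4200 = 194 bp
Sorted largest to smallest: 2227, 994, 603, 227, 194, 149 bp.

2227, 994, 603, 227, 194, 149 bp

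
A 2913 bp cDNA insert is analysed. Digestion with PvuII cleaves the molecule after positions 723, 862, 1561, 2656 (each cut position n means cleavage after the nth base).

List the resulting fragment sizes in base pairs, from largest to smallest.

Linear molecule, 4 cuts → 5 fragments:
  723 − 0 = 723 bp
  862 − 723 = 139 bp
  1561 − 862 = 699 bp
  2656 − 1561 = 1095 bp
  2913 − 2656 = 257 bp
Sorted largest to smallest: 1095, 723, 699, 257, 139 bp.

1095, 723, 699, 257, 139 bp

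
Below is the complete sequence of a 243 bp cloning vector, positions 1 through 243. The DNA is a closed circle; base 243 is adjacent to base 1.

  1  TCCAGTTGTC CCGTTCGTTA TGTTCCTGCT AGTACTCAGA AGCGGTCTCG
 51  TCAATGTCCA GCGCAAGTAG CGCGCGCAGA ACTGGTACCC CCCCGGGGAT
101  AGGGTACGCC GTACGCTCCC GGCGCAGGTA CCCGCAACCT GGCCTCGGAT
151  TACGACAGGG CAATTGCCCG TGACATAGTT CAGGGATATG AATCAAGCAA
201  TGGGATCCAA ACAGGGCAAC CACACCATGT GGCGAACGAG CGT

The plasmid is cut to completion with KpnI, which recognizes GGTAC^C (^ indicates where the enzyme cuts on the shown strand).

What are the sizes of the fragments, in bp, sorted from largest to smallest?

200, 43 bp

KpnI sites (GGTACC) start at positions 84, 127.
KpnI cuts after base 5 of each site (before the last base), so after positions 88, 131.
Circular molecule, 2 cuts → 2 fragments:
  89–131 → 43 bp
  132–243 then 1–88 → 112 + 88 = 200 bp
Sorted largest to smallest: 200, 43 bp.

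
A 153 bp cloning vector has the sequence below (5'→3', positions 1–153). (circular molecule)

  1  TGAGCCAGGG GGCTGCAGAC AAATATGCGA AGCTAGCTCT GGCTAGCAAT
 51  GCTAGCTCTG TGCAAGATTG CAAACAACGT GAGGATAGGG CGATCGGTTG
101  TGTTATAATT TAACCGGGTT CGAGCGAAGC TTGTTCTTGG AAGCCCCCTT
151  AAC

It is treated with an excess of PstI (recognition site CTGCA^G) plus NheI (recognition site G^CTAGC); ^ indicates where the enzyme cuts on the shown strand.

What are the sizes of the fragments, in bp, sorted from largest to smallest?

The PstI site (CTGCAG) starts at position 13.
PstI cuts after base 5 of each site (before the last base), so after position 17.
NheI sites (GCTAGC) start at positions 32, 42, 51.
NheI cuts after the first base of each site, so after positions 32, 42, 51.
Combined cut positions: 17, 32, 42, 51.
Circular molecule, 4 cuts → 4 fragments:
  18–32 → 15 bp
  33–42 → 10 bp
  43–51 → 9 bp
  52–153 then 1–17 → 102 + 17 = 119 bp
Sorted largest to smallest: 119, 15, 10, 9 bp.

119, 15, 10, 9 bp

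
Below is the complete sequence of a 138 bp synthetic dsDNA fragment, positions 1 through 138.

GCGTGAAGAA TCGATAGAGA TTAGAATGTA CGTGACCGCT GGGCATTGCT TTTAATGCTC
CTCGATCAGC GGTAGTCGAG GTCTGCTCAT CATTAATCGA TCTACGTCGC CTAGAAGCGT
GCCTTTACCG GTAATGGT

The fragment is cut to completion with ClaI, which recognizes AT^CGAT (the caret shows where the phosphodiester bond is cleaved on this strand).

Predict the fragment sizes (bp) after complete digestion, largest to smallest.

86, 41, 11 bp

ClaI sites (ATCGAT) start at positions 10, 96.
ClaI cuts after base 2 of each site, so after positions 11, 97.
Linear molecule, 2 cuts → 3 fragments:
  1–11 → 11 bp
  12–97 → 86 bp
  98–138 → 41 bp
Sorted largest to smallest: 86, 41, 11 bp.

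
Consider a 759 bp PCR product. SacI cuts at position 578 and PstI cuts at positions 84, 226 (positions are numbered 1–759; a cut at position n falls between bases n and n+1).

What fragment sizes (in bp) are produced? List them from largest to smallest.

Combined cut positions (sorted): 84, 226, 578.
Linear molecule, 3 cuts → 4 fragments:
  84 − 0 = 84 bp
  226 − 84 = 142 bp
  578 − 226 = 352 bp
  759 − 578 = 181 bp
Sorted largest to smallest: 352, 181, 142, 84 bp.

352, 181, 142, 84 bp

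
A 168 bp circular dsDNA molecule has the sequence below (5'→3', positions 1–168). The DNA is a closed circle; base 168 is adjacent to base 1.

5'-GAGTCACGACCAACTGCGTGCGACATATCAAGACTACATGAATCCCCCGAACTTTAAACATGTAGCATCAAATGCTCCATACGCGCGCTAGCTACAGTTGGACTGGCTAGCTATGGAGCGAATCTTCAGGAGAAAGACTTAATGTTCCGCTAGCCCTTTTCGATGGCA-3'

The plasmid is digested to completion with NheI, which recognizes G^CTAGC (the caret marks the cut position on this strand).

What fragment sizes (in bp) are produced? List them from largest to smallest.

NheI sites (GCTAGC) start at positions 87, 106, 149.
NheI cuts after the first base of each site, so after positions 87, 106, 149.
Circular molecule, 3 cuts → 3 fragments:
  88–106 → 19 bp
  107–149 → 43 bp
  150–168 then 1–87 → 19 + 87 = 106 bp
Sorted largest to smallest: 106, 43, 19 bp.

106, 43, 19 bp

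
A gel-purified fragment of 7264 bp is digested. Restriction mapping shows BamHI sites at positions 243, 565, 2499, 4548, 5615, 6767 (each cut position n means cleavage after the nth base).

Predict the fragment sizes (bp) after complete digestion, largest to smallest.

Linear molecule, 6 cuts → 7 fragments:
  243 − 0 = 243 bp
  565 − 243 = 322 bp
  2499 − 565 = 1934 bp
  4548 − 2499 = 2049 bp
  5615 − 4548 = 1067 bp
  6767 − 5615 = 1152 bp
  7264 − 6767 = 497 bp
Sorted largest to smallest: 2049, 1934, 1152, 1067, 497, 322, 243 bp.

2049, 1934, 1152, 1067, 497, 322, 243 bp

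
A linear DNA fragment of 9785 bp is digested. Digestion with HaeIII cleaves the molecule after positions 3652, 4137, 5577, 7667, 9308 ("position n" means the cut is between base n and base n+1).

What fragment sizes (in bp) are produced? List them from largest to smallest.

Linear molecule, 5 cuts → 6 fragments:
  3652 − 0 = 3652 bp
  4137 − 3652 = 485 bp
  5577 − 4137 = 1440 bp
  7667 − 5577 = 2090 bp
  9308 − 7667 = 1641 bp
  9785 − 9308 = 477 bp
Sorted largest to smallest: 3652, 2090, 1641, 1440, 485, 477 bp.

3652, 2090, 1641, 1440, 485, 477 bp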